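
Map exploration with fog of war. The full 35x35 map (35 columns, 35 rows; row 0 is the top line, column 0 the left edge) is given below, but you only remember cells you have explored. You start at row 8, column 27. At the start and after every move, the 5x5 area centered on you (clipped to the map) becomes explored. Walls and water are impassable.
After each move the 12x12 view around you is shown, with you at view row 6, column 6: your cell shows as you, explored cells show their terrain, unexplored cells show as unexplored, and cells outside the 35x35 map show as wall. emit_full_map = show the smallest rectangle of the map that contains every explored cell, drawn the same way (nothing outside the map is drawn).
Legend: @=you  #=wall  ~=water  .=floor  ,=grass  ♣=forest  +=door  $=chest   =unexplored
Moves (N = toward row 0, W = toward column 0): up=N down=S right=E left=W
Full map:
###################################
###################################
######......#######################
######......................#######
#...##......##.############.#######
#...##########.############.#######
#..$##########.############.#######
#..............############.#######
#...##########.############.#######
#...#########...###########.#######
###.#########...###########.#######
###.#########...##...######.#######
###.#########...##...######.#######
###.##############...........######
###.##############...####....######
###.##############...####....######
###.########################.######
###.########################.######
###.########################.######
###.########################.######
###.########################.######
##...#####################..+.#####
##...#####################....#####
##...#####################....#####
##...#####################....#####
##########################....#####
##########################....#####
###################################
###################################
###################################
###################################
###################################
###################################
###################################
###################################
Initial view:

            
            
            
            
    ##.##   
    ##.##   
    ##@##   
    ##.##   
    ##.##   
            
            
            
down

            
            
            
    ##.##   
    ##.##   
    ##.##   
    ##@##   
    ##.##   
    ##.##   
            
            
            

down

            
            
    ##.##   
    ##.##   
    ##.##   
    ##.##   
    ##@##   
    ##.##   
    ##.##   
            
            
            

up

            
            
            
    ##.##   
    ##.##   
    ##.##   
    ##@##   
    ##.##   
    ##.##   
    ##.##   
            
            

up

            
            
            
            
    ##.##   
    ##.##   
    ##@##   
    ##.##   
    ##.##   
    ##.##   
    ##.##   
            

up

            
            
            
            
    ##.##   
    ##.##   
    ##@##   
    ##.##   
    ##.##   
    ##.##   
    ##.##   
    ##.##   

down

            
            
            
    ##.##   
    ##.##   
    ##.##   
    ##@##   
    ##.##   
    ##.##   
    ##.##   
    ##.##   
            

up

            
            
            
            
    ##.##   
    ##.##   
    ##@##   
    ##.##   
    ##.##   
    ##.##   
    ##.##   
    ##.##   

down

            
            
            
    ##.##   
    ##.##   
    ##.##   
    ##@##   
    ##.##   
    ##.##   
    ##.##   
    ##.##   
            


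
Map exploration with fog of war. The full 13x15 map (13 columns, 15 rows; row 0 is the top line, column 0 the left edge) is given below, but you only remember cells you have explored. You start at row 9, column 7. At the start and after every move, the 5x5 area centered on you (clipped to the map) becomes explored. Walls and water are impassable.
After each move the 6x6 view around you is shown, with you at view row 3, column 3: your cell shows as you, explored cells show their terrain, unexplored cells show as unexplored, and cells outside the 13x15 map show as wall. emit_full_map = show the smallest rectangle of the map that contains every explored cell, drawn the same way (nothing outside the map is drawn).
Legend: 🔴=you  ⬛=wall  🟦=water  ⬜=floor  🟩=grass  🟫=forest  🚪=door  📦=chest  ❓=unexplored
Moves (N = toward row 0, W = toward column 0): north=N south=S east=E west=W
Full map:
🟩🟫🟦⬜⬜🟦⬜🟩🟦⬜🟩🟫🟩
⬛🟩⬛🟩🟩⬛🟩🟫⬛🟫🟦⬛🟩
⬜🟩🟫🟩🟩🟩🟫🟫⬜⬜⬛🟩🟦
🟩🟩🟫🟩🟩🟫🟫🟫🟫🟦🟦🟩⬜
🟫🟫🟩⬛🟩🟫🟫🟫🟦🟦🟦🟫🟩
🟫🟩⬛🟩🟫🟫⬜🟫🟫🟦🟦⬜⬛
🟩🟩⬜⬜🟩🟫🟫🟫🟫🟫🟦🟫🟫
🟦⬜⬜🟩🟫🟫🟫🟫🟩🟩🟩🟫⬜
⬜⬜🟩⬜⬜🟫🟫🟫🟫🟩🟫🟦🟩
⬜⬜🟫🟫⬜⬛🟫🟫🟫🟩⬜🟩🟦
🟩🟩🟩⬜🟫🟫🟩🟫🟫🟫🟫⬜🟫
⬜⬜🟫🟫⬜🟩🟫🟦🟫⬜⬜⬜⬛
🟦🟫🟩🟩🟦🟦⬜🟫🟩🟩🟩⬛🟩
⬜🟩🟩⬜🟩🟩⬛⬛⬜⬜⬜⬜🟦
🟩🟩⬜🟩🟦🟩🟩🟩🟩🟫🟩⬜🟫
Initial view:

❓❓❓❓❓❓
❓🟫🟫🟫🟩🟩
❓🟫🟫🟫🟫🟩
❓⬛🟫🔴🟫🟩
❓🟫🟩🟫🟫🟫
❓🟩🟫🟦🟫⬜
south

❓🟫🟫🟫🟩🟩
❓🟫🟫🟫🟫🟩
❓⬛🟫🟫🟫🟩
❓🟫🟩🔴🟫🟫
❓🟩🟫🟦🟫⬜
❓🟦⬜🟫🟩🟩

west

❓❓🟫🟫🟫🟩
❓⬜🟫🟫🟫🟫
❓⬜⬛🟫🟫🟫
❓🟫🟫🔴🟫🟫
❓⬜🟩🟫🟦🟫
❓🟦🟦⬜🟫🟩

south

❓⬜🟫🟫🟫🟫
❓⬜⬛🟫🟫🟫
❓🟫🟫🟩🟫🟫
❓⬜🟩🔴🟦🟫
❓🟦🟦⬜🟫🟩
❓🟩🟩⬛⬛⬜

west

❓❓⬜🟫🟫🟫
❓🟫⬜⬛🟫🟫
❓⬜🟫🟫🟩🟫
❓🟫⬜🔴🟫🟦
❓🟩🟦🟦⬜🟫
❓⬜🟩🟩⬛⬛

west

❓❓❓⬜🟫🟫
❓🟫🟫⬜⬛🟫
❓🟩⬜🟫🟫🟩
❓🟫🟫🔴🟩🟫
❓🟩🟩🟦🟦⬜
❓🟩⬜🟩🟩⬛

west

❓❓❓❓⬜🟫
❓⬜🟫🟫⬜⬛
❓🟩🟩⬜🟫🟫
❓⬜🟫🔴⬜🟩
❓🟫🟩🟩🟦🟦
❓🟩🟩⬜🟩🟩

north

❓❓❓❓❓🟫
❓⬜🟩⬜⬜🟫
❓⬜🟫🟫⬜⬛
❓🟩🟩🔴🟫🟫
❓⬜🟫🟫⬜🟩
❓🟫🟩🟩🟦🟦

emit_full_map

❓❓❓❓🟫🟫🟫🟩🟩
⬜🟩⬜⬜🟫🟫🟫🟫🟩
⬜🟫🟫⬜⬛🟫🟫🟫🟩
🟩🟩🔴🟫🟫🟩🟫🟫🟫
⬜🟫🟫⬜🟩🟫🟦🟫⬜
🟫🟩🟩🟦🟦⬜🟫🟩🟩
🟩🟩⬜🟩🟩⬛⬛⬜❓

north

❓❓❓❓❓❓
❓⬜⬜🟩🟫🟫
❓⬜🟩⬜⬜🟫
❓⬜🟫🔴⬜⬛
❓🟩🟩⬜🟫🟫
❓⬜🟫🟫⬜🟩

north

❓❓❓❓❓❓
❓🟩⬜⬜🟩🟫
❓⬜⬜🟩🟫🟫
❓⬜🟩🔴⬜🟫
❓⬜🟫🟫⬜⬛
❓🟩🟩⬜🟫🟫

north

❓❓❓❓❓❓
❓🟩⬛🟩🟫🟫
❓🟩⬜⬜🟩🟫
❓⬜⬜🔴🟫🟫
❓⬜🟩⬜⬜🟫
❓⬜🟫🟫⬜⬛

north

❓❓❓❓❓❓
❓🟫🟩⬛🟩🟫
❓🟩⬛🟩🟫🟫
❓🟩⬜🔴🟩🟫
❓⬜⬜🟩🟫🟫
❓⬜🟩⬜⬜🟫

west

⬛❓❓❓❓❓
⬛🟫🟫🟩⬛🟩
⬛🟫🟩⬛🟩🟫
⬛🟩🟩🔴⬜🟩
⬛🟦⬜⬜🟩🟫
⬛⬜⬜🟩⬜⬜

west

⬛⬛❓❓❓❓
⬛⬛🟫🟫🟩⬛
⬛⬛🟫🟩⬛🟩
⬛⬛🟩🔴⬜⬜
⬛⬛🟦⬜⬜🟩
⬛⬛⬜⬜🟩⬜

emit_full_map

🟫🟫🟩⬛🟩🟫❓❓❓❓
🟫🟩⬛🟩🟫🟫❓❓❓❓
🟩🔴⬜⬜🟩🟫❓❓❓❓
🟦⬜⬜🟩🟫🟫🟫🟫🟩🟩
⬜⬜🟩⬜⬜🟫🟫🟫🟫🟩
❓⬜🟫🟫⬜⬛🟫🟫🟫🟩
❓🟩🟩⬜🟫🟫🟩🟫🟫🟫
❓⬜🟫🟫⬜🟩🟫🟦🟫⬜
❓🟫🟩🟩🟦🟦⬜🟫🟩🟩
❓🟩🟩⬜🟩🟩⬛⬛⬜❓

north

⬛⬛❓❓❓❓
⬛⬛🟩🟩🟫🟩
⬛⬛🟫🟫🟩⬛
⬛⬛🟫🔴⬛🟩
⬛⬛🟩🟩⬜⬜
⬛⬛🟦⬜⬜🟩

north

⬛⬛❓❓❓❓
⬛⬛⬜🟩🟫🟩
⬛⬛🟩🟩🟫🟩
⬛⬛🟫🔴🟩⬛
⬛⬛🟫🟩⬛🟩
⬛⬛🟩🟩⬜⬜

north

⬛⬛❓❓❓❓
⬛⬛⬛🟩⬛🟩
⬛⬛⬜🟩🟫🟩
⬛⬛🟩🔴🟫🟩
⬛⬛🟫🟫🟩⬛
⬛⬛🟫🟩⬛🟩

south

⬛⬛⬛🟩⬛🟩
⬛⬛⬜🟩🟫🟩
⬛⬛🟩🟩🟫🟩
⬛⬛🟫🔴🟩⬛
⬛⬛🟫🟩⬛🟩
⬛⬛🟩🟩⬜⬜

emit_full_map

⬛🟩⬛🟩❓❓❓❓❓❓
⬜🟩🟫🟩❓❓❓❓❓❓
🟩🟩🟫🟩❓❓❓❓❓❓
🟫🔴🟩⬛🟩🟫❓❓❓❓
🟫🟩⬛🟩🟫🟫❓❓❓❓
🟩🟩⬜⬜🟩🟫❓❓❓❓
🟦⬜⬜🟩🟫🟫🟫🟫🟩🟩
⬜⬜🟩⬜⬜🟫🟫🟫🟫🟩
❓⬜🟫🟫⬜⬛🟫🟫🟫🟩
❓🟩🟩⬜🟫🟫🟩🟫🟫🟫
❓⬜🟫🟫⬜🟩🟫🟦🟫⬜
❓🟫🟩🟩🟦🟦⬜🟫🟩🟩
❓🟩🟩⬜🟩🟩⬛⬛⬜❓


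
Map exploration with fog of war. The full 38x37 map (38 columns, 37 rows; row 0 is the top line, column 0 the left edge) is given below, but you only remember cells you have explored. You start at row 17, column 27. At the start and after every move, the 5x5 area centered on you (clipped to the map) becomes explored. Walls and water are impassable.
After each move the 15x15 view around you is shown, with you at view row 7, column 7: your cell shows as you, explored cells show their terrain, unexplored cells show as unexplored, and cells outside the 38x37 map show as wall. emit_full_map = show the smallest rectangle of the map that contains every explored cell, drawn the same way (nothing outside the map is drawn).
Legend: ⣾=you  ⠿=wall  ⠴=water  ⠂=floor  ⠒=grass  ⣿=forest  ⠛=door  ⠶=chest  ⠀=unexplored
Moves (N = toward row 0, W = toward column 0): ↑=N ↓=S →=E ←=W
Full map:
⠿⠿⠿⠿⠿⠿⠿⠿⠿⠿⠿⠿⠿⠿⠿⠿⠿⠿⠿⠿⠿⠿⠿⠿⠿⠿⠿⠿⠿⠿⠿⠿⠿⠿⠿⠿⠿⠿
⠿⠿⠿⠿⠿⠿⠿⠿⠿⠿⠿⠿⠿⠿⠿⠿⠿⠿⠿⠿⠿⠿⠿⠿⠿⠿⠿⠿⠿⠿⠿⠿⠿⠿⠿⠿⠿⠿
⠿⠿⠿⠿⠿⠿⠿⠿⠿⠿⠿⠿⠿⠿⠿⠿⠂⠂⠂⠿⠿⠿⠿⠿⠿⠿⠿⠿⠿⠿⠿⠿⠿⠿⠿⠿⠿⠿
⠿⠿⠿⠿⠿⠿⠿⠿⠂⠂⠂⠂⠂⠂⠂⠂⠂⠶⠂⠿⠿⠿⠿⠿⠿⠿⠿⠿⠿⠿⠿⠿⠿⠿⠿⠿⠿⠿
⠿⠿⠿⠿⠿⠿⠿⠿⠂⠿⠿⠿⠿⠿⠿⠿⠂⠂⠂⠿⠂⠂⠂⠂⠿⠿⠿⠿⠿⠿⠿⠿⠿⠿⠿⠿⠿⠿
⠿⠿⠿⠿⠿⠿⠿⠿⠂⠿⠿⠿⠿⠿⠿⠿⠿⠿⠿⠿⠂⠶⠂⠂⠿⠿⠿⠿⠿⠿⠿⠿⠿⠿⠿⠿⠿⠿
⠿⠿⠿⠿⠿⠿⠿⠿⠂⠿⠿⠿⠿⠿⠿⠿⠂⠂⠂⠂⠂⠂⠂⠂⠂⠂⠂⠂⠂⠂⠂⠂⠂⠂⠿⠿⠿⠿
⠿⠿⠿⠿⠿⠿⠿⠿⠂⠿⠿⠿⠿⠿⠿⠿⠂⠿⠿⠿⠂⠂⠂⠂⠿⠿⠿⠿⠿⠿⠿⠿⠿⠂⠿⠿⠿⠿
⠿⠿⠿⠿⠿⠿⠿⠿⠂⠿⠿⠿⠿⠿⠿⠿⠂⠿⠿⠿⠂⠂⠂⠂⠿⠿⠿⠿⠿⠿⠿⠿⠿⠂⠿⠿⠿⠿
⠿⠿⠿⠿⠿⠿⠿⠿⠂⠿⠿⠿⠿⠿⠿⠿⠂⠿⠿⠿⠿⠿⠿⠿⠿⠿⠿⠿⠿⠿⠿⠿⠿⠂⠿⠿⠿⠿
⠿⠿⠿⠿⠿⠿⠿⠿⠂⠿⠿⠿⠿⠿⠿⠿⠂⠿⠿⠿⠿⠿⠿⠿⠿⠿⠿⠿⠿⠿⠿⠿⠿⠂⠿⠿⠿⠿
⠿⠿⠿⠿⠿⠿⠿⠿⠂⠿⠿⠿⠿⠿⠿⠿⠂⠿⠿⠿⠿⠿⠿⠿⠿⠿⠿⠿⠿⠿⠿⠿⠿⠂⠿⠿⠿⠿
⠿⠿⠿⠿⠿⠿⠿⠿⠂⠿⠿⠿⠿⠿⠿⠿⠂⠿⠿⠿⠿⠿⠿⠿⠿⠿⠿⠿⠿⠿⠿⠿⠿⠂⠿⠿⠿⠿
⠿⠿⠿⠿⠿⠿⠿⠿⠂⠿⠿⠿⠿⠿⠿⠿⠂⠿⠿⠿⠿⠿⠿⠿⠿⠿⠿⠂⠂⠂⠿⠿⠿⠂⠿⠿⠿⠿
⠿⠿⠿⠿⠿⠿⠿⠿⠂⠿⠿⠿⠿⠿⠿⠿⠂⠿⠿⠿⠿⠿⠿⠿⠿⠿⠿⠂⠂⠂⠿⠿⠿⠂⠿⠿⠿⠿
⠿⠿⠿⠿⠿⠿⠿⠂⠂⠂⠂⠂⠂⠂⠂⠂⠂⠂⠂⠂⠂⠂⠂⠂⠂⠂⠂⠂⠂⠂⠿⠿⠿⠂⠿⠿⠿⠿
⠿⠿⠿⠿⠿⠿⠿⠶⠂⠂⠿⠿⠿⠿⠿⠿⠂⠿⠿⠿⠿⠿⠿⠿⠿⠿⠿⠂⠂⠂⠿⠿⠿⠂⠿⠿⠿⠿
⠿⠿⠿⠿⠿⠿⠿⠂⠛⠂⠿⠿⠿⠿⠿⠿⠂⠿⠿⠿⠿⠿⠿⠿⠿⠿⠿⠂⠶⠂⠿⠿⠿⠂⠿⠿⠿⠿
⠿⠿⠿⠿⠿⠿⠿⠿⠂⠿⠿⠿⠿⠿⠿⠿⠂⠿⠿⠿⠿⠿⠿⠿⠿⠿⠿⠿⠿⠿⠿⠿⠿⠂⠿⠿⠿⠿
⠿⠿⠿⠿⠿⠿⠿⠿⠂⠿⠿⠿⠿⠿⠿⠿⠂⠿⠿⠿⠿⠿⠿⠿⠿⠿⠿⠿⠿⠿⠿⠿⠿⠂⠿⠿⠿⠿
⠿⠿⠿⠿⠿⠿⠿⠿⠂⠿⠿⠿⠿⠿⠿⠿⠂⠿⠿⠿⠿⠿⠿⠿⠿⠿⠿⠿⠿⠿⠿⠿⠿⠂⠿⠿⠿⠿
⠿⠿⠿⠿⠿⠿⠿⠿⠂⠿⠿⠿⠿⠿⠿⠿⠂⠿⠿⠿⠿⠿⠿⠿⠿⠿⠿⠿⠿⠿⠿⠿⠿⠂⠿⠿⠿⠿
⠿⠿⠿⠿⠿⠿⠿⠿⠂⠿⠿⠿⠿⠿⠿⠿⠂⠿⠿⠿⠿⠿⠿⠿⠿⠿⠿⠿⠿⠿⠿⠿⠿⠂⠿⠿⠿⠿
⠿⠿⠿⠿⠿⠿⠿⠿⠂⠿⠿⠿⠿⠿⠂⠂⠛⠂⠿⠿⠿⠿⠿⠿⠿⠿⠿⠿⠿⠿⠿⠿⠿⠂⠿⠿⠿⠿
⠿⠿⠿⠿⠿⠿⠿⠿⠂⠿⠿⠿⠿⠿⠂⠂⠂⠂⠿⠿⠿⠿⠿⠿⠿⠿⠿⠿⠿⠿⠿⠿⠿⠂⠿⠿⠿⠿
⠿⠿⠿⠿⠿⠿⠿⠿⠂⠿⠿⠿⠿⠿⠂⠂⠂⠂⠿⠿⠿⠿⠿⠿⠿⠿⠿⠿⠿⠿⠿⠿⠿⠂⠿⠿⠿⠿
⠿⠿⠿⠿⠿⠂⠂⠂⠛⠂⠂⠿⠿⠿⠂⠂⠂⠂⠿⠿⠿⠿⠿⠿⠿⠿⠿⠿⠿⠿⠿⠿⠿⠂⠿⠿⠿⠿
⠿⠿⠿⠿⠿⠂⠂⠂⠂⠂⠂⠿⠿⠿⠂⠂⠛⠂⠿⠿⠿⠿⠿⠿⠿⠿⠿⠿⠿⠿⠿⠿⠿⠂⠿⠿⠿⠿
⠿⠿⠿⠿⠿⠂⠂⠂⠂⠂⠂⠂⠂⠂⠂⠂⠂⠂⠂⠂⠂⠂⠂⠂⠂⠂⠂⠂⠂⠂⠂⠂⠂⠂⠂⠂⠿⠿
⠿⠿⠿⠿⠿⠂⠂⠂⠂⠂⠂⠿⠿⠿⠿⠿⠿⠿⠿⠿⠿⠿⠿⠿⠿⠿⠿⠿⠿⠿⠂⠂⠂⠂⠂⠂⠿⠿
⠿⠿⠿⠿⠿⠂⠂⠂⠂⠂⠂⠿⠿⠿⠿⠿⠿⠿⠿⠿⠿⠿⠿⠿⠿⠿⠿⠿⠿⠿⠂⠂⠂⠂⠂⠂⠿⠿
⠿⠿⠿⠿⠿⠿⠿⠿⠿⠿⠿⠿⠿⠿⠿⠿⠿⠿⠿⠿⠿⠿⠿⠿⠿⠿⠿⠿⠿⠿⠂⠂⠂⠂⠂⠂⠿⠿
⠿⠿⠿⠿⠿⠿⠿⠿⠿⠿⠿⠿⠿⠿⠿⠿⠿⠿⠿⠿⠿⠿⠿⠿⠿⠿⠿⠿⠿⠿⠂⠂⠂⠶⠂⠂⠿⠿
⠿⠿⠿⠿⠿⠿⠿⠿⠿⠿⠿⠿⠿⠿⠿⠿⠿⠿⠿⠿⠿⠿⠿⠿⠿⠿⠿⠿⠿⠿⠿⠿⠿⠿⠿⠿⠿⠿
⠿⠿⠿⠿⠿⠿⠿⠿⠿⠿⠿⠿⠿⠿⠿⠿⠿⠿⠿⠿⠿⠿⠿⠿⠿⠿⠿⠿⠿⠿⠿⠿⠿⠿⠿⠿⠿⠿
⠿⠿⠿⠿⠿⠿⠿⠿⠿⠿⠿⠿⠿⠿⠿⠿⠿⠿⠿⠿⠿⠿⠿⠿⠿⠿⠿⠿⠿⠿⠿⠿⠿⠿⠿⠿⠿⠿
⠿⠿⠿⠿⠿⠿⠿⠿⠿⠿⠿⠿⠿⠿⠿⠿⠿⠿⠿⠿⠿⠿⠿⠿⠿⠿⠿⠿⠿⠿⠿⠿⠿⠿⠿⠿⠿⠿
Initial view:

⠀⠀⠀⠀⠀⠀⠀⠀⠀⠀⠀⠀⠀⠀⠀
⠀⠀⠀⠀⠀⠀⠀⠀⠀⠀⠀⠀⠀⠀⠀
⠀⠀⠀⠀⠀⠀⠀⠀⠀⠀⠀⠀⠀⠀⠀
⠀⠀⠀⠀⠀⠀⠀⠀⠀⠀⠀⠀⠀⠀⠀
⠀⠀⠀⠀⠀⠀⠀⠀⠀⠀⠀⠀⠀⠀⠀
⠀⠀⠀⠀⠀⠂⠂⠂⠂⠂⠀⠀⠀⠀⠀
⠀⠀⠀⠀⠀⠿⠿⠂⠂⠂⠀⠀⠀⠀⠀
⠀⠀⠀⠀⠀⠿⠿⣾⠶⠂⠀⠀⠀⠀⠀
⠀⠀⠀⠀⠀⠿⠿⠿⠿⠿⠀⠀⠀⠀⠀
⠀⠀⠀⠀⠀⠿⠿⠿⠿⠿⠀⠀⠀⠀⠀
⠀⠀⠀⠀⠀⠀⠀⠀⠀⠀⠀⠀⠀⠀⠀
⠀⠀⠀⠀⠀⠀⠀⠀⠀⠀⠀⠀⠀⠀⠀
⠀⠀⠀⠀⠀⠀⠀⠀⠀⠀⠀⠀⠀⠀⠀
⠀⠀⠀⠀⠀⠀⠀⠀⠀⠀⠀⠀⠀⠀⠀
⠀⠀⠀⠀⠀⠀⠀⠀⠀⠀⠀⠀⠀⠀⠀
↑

⠀⠀⠀⠀⠀⠀⠀⠀⠀⠀⠀⠀⠀⠀⠀
⠀⠀⠀⠀⠀⠀⠀⠀⠀⠀⠀⠀⠀⠀⠀
⠀⠀⠀⠀⠀⠀⠀⠀⠀⠀⠀⠀⠀⠀⠀
⠀⠀⠀⠀⠀⠀⠀⠀⠀⠀⠀⠀⠀⠀⠀
⠀⠀⠀⠀⠀⠀⠀⠀⠀⠀⠀⠀⠀⠀⠀
⠀⠀⠀⠀⠀⠿⠿⠂⠂⠂⠀⠀⠀⠀⠀
⠀⠀⠀⠀⠀⠂⠂⠂⠂⠂⠀⠀⠀⠀⠀
⠀⠀⠀⠀⠀⠿⠿⣾⠂⠂⠀⠀⠀⠀⠀
⠀⠀⠀⠀⠀⠿⠿⠂⠶⠂⠀⠀⠀⠀⠀
⠀⠀⠀⠀⠀⠿⠿⠿⠿⠿⠀⠀⠀⠀⠀
⠀⠀⠀⠀⠀⠿⠿⠿⠿⠿⠀⠀⠀⠀⠀
⠀⠀⠀⠀⠀⠀⠀⠀⠀⠀⠀⠀⠀⠀⠀
⠀⠀⠀⠀⠀⠀⠀⠀⠀⠀⠀⠀⠀⠀⠀
⠀⠀⠀⠀⠀⠀⠀⠀⠀⠀⠀⠀⠀⠀⠀
⠀⠀⠀⠀⠀⠀⠀⠀⠀⠀⠀⠀⠀⠀⠀

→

⠀⠀⠀⠀⠀⠀⠀⠀⠀⠀⠀⠀⠀⠀⠀
⠀⠀⠀⠀⠀⠀⠀⠀⠀⠀⠀⠀⠀⠀⠀
⠀⠀⠀⠀⠀⠀⠀⠀⠀⠀⠀⠀⠀⠀⠀
⠀⠀⠀⠀⠀⠀⠀⠀⠀⠀⠀⠀⠀⠀⠀
⠀⠀⠀⠀⠀⠀⠀⠀⠀⠀⠀⠀⠀⠀⠀
⠀⠀⠀⠀⠿⠿⠂⠂⠂⠿⠀⠀⠀⠀⠀
⠀⠀⠀⠀⠂⠂⠂⠂⠂⠿⠀⠀⠀⠀⠀
⠀⠀⠀⠀⠿⠿⠂⣾⠂⠿⠀⠀⠀⠀⠀
⠀⠀⠀⠀⠿⠿⠂⠶⠂⠿⠀⠀⠀⠀⠀
⠀⠀⠀⠀⠿⠿⠿⠿⠿⠿⠀⠀⠀⠀⠀
⠀⠀⠀⠀⠿⠿⠿⠿⠿⠀⠀⠀⠀⠀⠀
⠀⠀⠀⠀⠀⠀⠀⠀⠀⠀⠀⠀⠀⠀⠀
⠀⠀⠀⠀⠀⠀⠀⠀⠀⠀⠀⠀⠀⠀⠀
⠀⠀⠀⠀⠀⠀⠀⠀⠀⠀⠀⠀⠀⠀⠀
⠀⠀⠀⠀⠀⠀⠀⠀⠀⠀⠀⠀⠀⠀⠀

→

⠀⠀⠀⠀⠀⠀⠀⠀⠀⠀⠀⠀⠀⠀⠀
⠀⠀⠀⠀⠀⠀⠀⠀⠀⠀⠀⠀⠀⠀⠀
⠀⠀⠀⠀⠀⠀⠀⠀⠀⠀⠀⠀⠀⠀⠀
⠀⠀⠀⠀⠀⠀⠀⠀⠀⠀⠀⠀⠀⠀⠀
⠀⠀⠀⠀⠀⠀⠀⠀⠀⠀⠀⠀⠀⠀⠀
⠀⠀⠀⠿⠿⠂⠂⠂⠿⠿⠀⠀⠀⠀⠀
⠀⠀⠀⠂⠂⠂⠂⠂⠿⠿⠀⠀⠀⠀⠀
⠀⠀⠀⠿⠿⠂⠂⣾⠿⠿⠀⠀⠀⠀⠀
⠀⠀⠀⠿⠿⠂⠶⠂⠿⠿⠀⠀⠀⠀⠀
⠀⠀⠀⠿⠿⠿⠿⠿⠿⠿⠀⠀⠀⠀⠀
⠀⠀⠀⠿⠿⠿⠿⠿⠀⠀⠀⠀⠀⠀⠀
⠀⠀⠀⠀⠀⠀⠀⠀⠀⠀⠀⠀⠀⠀⠀
⠀⠀⠀⠀⠀⠀⠀⠀⠀⠀⠀⠀⠀⠀⠀
⠀⠀⠀⠀⠀⠀⠀⠀⠀⠀⠀⠀⠀⠀⠀
⠀⠀⠀⠀⠀⠀⠀⠀⠀⠀⠀⠀⠀⠀⠀

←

⠀⠀⠀⠀⠀⠀⠀⠀⠀⠀⠀⠀⠀⠀⠀
⠀⠀⠀⠀⠀⠀⠀⠀⠀⠀⠀⠀⠀⠀⠀
⠀⠀⠀⠀⠀⠀⠀⠀⠀⠀⠀⠀⠀⠀⠀
⠀⠀⠀⠀⠀⠀⠀⠀⠀⠀⠀⠀⠀⠀⠀
⠀⠀⠀⠀⠀⠀⠀⠀⠀⠀⠀⠀⠀⠀⠀
⠀⠀⠀⠀⠿⠿⠂⠂⠂⠿⠿⠀⠀⠀⠀
⠀⠀⠀⠀⠂⠂⠂⠂⠂⠿⠿⠀⠀⠀⠀
⠀⠀⠀⠀⠿⠿⠂⣾⠂⠿⠿⠀⠀⠀⠀
⠀⠀⠀⠀⠿⠿⠂⠶⠂⠿⠿⠀⠀⠀⠀
⠀⠀⠀⠀⠿⠿⠿⠿⠿⠿⠿⠀⠀⠀⠀
⠀⠀⠀⠀⠿⠿⠿⠿⠿⠀⠀⠀⠀⠀⠀
⠀⠀⠀⠀⠀⠀⠀⠀⠀⠀⠀⠀⠀⠀⠀
⠀⠀⠀⠀⠀⠀⠀⠀⠀⠀⠀⠀⠀⠀⠀
⠀⠀⠀⠀⠀⠀⠀⠀⠀⠀⠀⠀⠀⠀⠀
⠀⠀⠀⠀⠀⠀⠀⠀⠀⠀⠀⠀⠀⠀⠀

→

⠀⠀⠀⠀⠀⠀⠀⠀⠀⠀⠀⠀⠀⠀⠀
⠀⠀⠀⠀⠀⠀⠀⠀⠀⠀⠀⠀⠀⠀⠀
⠀⠀⠀⠀⠀⠀⠀⠀⠀⠀⠀⠀⠀⠀⠀
⠀⠀⠀⠀⠀⠀⠀⠀⠀⠀⠀⠀⠀⠀⠀
⠀⠀⠀⠀⠀⠀⠀⠀⠀⠀⠀⠀⠀⠀⠀
⠀⠀⠀⠿⠿⠂⠂⠂⠿⠿⠀⠀⠀⠀⠀
⠀⠀⠀⠂⠂⠂⠂⠂⠿⠿⠀⠀⠀⠀⠀
⠀⠀⠀⠿⠿⠂⠂⣾⠿⠿⠀⠀⠀⠀⠀
⠀⠀⠀⠿⠿⠂⠶⠂⠿⠿⠀⠀⠀⠀⠀
⠀⠀⠀⠿⠿⠿⠿⠿⠿⠿⠀⠀⠀⠀⠀
⠀⠀⠀⠿⠿⠿⠿⠿⠀⠀⠀⠀⠀⠀⠀
⠀⠀⠀⠀⠀⠀⠀⠀⠀⠀⠀⠀⠀⠀⠀
⠀⠀⠀⠀⠀⠀⠀⠀⠀⠀⠀⠀⠀⠀⠀
⠀⠀⠀⠀⠀⠀⠀⠀⠀⠀⠀⠀⠀⠀⠀
⠀⠀⠀⠀⠀⠀⠀⠀⠀⠀⠀⠀⠀⠀⠀

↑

⠀⠀⠀⠀⠀⠀⠀⠀⠀⠀⠀⠀⠀⠀⠀
⠀⠀⠀⠀⠀⠀⠀⠀⠀⠀⠀⠀⠀⠀⠀
⠀⠀⠀⠀⠀⠀⠀⠀⠀⠀⠀⠀⠀⠀⠀
⠀⠀⠀⠀⠀⠀⠀⠀⠀⠀⠀⠀⠀⠀⠀
⠀⠀⠀⠀⠀⠀⠀⠀⠀⠀⠀⠀⠀⠀⠀
⠀⠀⠀⠀⠀⠂⠂⠂⠿⠿⠀⠀⠀⠀⠀
⠀⠀⠀⠿⠿⠂⠂⠂⠿⠿⠀⠀⠀⠀⠀
⠀⠀⠀⠂⠂⠂⠂⣾⠿⠿⠀⠀⠀⠀⠀
⠀⠀⠀⠿⠿⠂⠂⠂⠿⠿⠀⠀⠀⠀⠀
⠀⠀⠀⠿⠿⠂⠶⠂⠿⠿⠀⠀⠀⠀⠀
⠀⠀⠀⠿⠿⠿⠿⠿⠿⠿⠀⠀⠀⠀⠀
⠀⠀⠀⠿⠿⠿⠿⠿⠀⠀⠀⠀⠀⠀⠀
⠀⠀⠀⠀⠀⠀⠀⠀⠀⠀⠀⠀⠀⠀⠀
⠀⠀⠀⠀⠀⠀⠀⠀⠀⠀⠀⠀⠀⠀⠀
⠀⠀⠀⠀⠀⠀⠀⠀⠀⠀⠀⠀⠀⠀⠀

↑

⠀⠀⠀⠀⠀⠀⠀⠀⠀⠀⠀⠀⠀⠀⠀
⠀⠀⠀⠀⠀⠀⠀⠀⠀⠀⠀⠀⠀⠀⠀
⠀⠀⠀⠀⠀⠀⠀⠀⠀⠀⠀⠀⠀⠀⠀
⠀⠀⠀⠀⠀⠀⠀⠀⠀⠀⠀⠀⠀⠀⠀
⠀⠀⠀⠀⠀⠀⠀⠀⠀⠀⠀⠀⠀⠀⠀
⠀⠀⠀⠀⠀⠿⠿⠿⠿⠿⠀⠀⠀⠀⠀
⠀⠀⠀⠀⠀⠂⠂⠂⠿⠿⠀⠀⠀⠀⠀
⠀⠀⠀⠿⠿⠂⠂⣾⠿⠿⠀⠀⠀⠀⠀
⠀⠀⠀⠂⠂⠂⠂⠂⠿⠿⠀⠀⠀⠀⠀
⠀⠀⠀⠿⠿⠂⠂⠂⠿⠿⠀⠀⠀⠀⠀
⠀⠀⠀⠿⠿⠂⠶⠂⠿⠿⠀⠀⠀⠀⠀
⠀⠀⠀⠿⠿⠿⠿⠿⠿⠿⠀⠀⠀⠀⠀
⠀⠀⠀⠿⠿⠿⠿⠿⠀⠀⠀⠀⠀⠀⠀
⠀⠀⠀⠀⠀⠀⠀⠀⠀⠀⠀⠀⠀⠀⠀
⠀⠀⠀⠀⠀⠀⠀⠀⠀⠀⠀⠀⠀⠀⠀

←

⠀⠀⠀⠀⠀⠀⠀⠀⠀⠀⠀⠀⠀⠀⠀
⠀⠀⠀⠀⠀⠀⠀⠀⠀⠀⠀⠀⠀⠀⠀
⠀⠀⠀⠀⠀⠀⠀⠀⠀⠀⠀⠀⠀⠀⠀
⠀⠀⠀⠀⠀⠀⠀⠀⠀⠀⠀⠀⠀⠀⠀
⠀⠀⠀⠀⠀⠀⠀⠀⠀⠀⠀⠀⠀⠀⠀
⠀⠀⠀⠀⠀⠿⠿⠿⠿⠿⠿⠀⠀⠀⠀
⠀⠀⠀⠀⠀⠿⠂⠂⠂⠿⠿⠀⠀⠀⠀
⠀⠀⠀⠀⠿⠿⠂⣾⠂⠿⠿⠀⠀⠀⠀
⠀⠀⠀⠀⠂⠂⠂⠂⠂⠿⠿⠀⠀⠀⠀
⠀⠀⠀⠀⠿⠿⠂⠂⠂⠿⠿⠀⠀⠀⠀
⠀⠀⠀⠀⠿⠿⠂⠶⠂⠿⠿⠀⠀⠀⠀
⠀⠀⠀⠀⠿⠿⠿⠿⠿⠿⠿⠀⠀⠀⠀
⠀⠀⠀⠀⠿⠿⠿⠿⠿⠀⠀⠀⠀⠀⠀
⠀⠀⠀⠀⠀⠀⠀⠀⠀⠀⠀⠀⠀⠀⠀
⠀⠀⠀⠀⠀⠀⠀⠀⠀⠀⠀⠀⠀⠀⠀

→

⠀⠀⠀⠀⠀⠀⠀⠀⠀⠀⠀⠀⠀⠀⠀
⠀⠀⠀⠀⠀⠀⠀⠀⠀⠀⠀⠀⠀⠀⠀
⠀⠀⠀⠀⠀⠀⠀⠀⠀⠀⠀⠀⠀⠀⠀
⠀⠀⠀⠀⠀⠀⠀⠀⠀⠀⠀⠀⠀⠀⠀
⠀⠀⠀⠀⠀⠀⠀⠀⠀⠀⠀⠀⠀⠀⠀
⠀⠀⠀⠀⠿⠿⠿⠿⠿⠿⠀⠀⠀⠀⠀
⠀⠀⠀⠀⠿⠂⠂⠂⠿⠿⠀⠀⠀⠀⠀
⠀⠀⠀⠿⠿⠂⠂⣾⠿⠿⠀⠀⠀⠀⠀
⠀⠀⠀⠂⠂⠂⠂⠂⠿⠿⠀⠀⠀⠀⠀
⠀⠀⠀⠿⠿⠂⠂⠂⠿⠿⠀⠀⠀⠀⠀
⠀⠀⠀⠿⠿⠂⠶⠂⠿⠿⠀⠀⠀⠀⠀
⠀⠀⠀⠿⠿⠿⠿⠿⠿⠿⠀⠀⠀⠀⠀
⠀⠀⠀⠿⠿⠿⠿⠿⠀⠀⠀⠀⠀⠀⠀
⠀⠀⠀⠀⠀⠀⠀⠀⠀⠀⠀⠀⠀⠀⠀
⠀⠀⠀⠀⠀⠀⠀⠀⠀⠀⠀⠀⠀⠀⠀

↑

⠀⠀⠀⠀⠀⠀⠀⠀⠀⠀⠀⠀⠀⠀⠀
⠀⠀⠀⠀⠀⠀⠀⠀⠀⠀⠀⠀⠀⠀⠀
⠀⠀⠀⠀⠀⠀⠀⠀⠀⠀⠀⠀⠀⠀⠀
⠀⠀⠀⠀⠀⠀⠀⠀⠀⠀⠀⠀⠀⠀⠀
⠀⠀⠀⠀⠀⠀⠀⠀⠀⠀⠀⠀⠀⠀⠀
⠀⠀⠀⠀⠀⠿⠿⠿⠿⠿⠀⠀⠀⠀⠀
⠀⠀⠀⠀⠿⠿⠿⠿⠿⠿⠀⠀⠀⠀⠀
⠀⠀⠀⠀⠿⠂⠂⣾⠿⠿⠀⠀⠀⠀⠀
⠀⠀⠀⠿⠿⠂⠂⠂⠿⠿⠀⠀⠀⠀⠀
⠀⠀⠀⠂⠂⠂⠂⠂⠿⠿⠀⠀⠀⠀⠀
⠀⠀⠀⠿⠿⠂⠂⠂⠿⠿⠀⠀⠀⠀⠀
⠀⠀⠀⠿⠿⠂⠶⠂⠿⠿⠀⠀⠀⠀⠀
⠀⠀⠀⠿⠿⠿⠿⠿⠿⠿⠀⠀⠀⠀⠀
⠀⠀⠀⠿⠿⠿⠿⠿⠀⠀⠀⠀⠀⠀⠀
⠀⠀⠀⠀⠀⠀⠀⠀⠀⠀⠀⠀⠀⠀⠀

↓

⠀⠀⠀⠀⠀⠀⠀⠀⠀⠀⠀⠀⠀⠀⠀
⠀⠀⠀⠀⠀⠀⠀⠀⠀⠀⠀⠀⠀⠀⠀
⠀⠀⠀⠀⠀⠀⠀⠀⠀⠀⠀⠀⠀⠀⠀
⠀⠀⠀⠀⠀⠀⠀⠀⠀⠀⠀⠀⠀⠀⠀
⠀⠀⠀⠀⠀⠿⠿⠿⠿⠿⠀⠀⠀⠀⠀
⠀⠀⠀⠀⠿⠿⠿⠿⠿⠿⠀⠀⠀⠀⠀
⠀⠀⠀⠀⠿⠂⠂⠂⠿⠿⠀⠀⠀⠀⠀
⠀⠀⠀⠿⠿⠂⠂⣾⠿⠿⠀⠀⠀⠀⠀
⠀⠀⠀⠂⠂⠂⠂⠂⠿⠿⠀⠀⠀⠀⠀
⠀⠀⠀⠿⠿⠂⠂⠂⠿⠿⠀⠀⠀⠀⠀
⠀⠀⠀⠿⠿⠂⠶⠂⠿⠿⠀⠀⠀⠀⠀
⠀⠀⠀⠿⠿⠿⠿⠿⠿⠿⠀⠀⠀⠀⠀
⠀⠀⠀⠿⠿⠿⠿⠿⠀⠀⠀⠀⠀⠀⠀
⠀⠀⠀⠀⠀⠀⠀⠀⠀⠀⠀⠀⠀⠀⠀
⠀⠀⠀⠀⠀⠀⠀⠀⠀⠀⠀⠀⠀⠀⠀

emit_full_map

⠀⠀⠿⠿⠿⠿⠿
⠀⠿⠿⠿⠿⠿⠿
⠀⠿⠂⠂⠂⠿⠿
⠿⠿⠂⠂⣾⠿⠿
⠂⠂⠂⠂⠂⠿⠿
⠿⠿⠂⠂⠂⠿⠿
⠿⠿⠂⠶⠂⠿⠿
⠿⠿⠿⠿⠿⠿⠿
⠿⠿⠿⠿⠿⠀⠀

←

⠀⠀⠀⠀⠀⠀⠀⠀⠀⠀⠀⠀⠀⠀⠀
⠀⠀⠀⠀⠀⠀⠀⠀⠀⠀⠀⠀⠀⠀⠀
⠀⠀⠀⠀⠀⠀⠀⠀⠀⠀⠀⠀⠀⠀⠀
⠀⠀⠀⠀⠀⠀⠀⠀⠀⠀⠀⠀⠀⠀⠀
⠀⠀⠀⠀⠀⠀⠿⠿⠿⠿⠿⠀⠀⠀⠀
⠀⠀⠀⠀⠀⠿⠿⠿⠿⠿⠿⠀⠀⠀⠀
⠀⠀⠀⠀⠀⠿⠂⠂⠂⠿⠿⠀⠀⠀⠀
⠀⠀⠀⠀⠿⠿⠂⣾⠂⠿⠿⠀⠀⠀⠀
⠀⠀⠀⠀⠂⠂⠂⠂⠂⠿⠿⠀⠀⠀⠀
⠀⠀⠀⠀⠿⠿⠂⠂⠂⠿⠿⠀⠀⠀⠀
⠀⠀⠀⠀⠿⠿⠂⠶⠂⠿⠿⠀⠀⠀⠀
⠀⠀⠀⠀⠿⠿⠿⠿⠿⠿⠿⠀⠀⠀⠀
⠀⠀⠀⠀⠿⠿⠿⠿⠿⠀⠀⠀⠀⠀⠀
⠀⠀⠀⠀⠀⠀⠀⠀⠀⠀⠀⠀⠀⠀⠀
⠀⠀⠀⠀⠀⠀⠀⠀⠀⠀⠀⠀⠀⠀⠀

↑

⠀⠀⠀⠀⠀⠀⠀⠀⠀⠀⠀⠀⠀⠀⠀
⠀⠀⠀⠀⠀⠀⠀⠀⠀⠀⠀⠀⠀⠀⠀
⠀⠀⠀⠀⠀⠀⠀⠀⠀⠀⠀⠀⠀⠀⠀
⠀⠀⠀⠀⠀⠀⠀⠀⠀⠀⠀⠀⠀⠀⠀
⠀⠀⠀⠀⠀⠀⠀⠀⠀⠀⠀⠀⠀⠀⠀
⠀⠀⠀⠀⠀⠿⠿⠿⠿⠿⠿⠀⠀⠀⠀
⠀⠀⠀⠀⠀⠿⠿⠿⠿⠿⠿⠀⠀⠀⠀
⠀⠀⠀⠀⠀⠿⠂⣾⠂⠿⠿⠀⠀⠀⠀
⠀⠀⠀⠀⠿⠿⠂⠂⠂⠿⠿⠀⠀⠀⠀
⠀⠀⠀⠀⠂⠂⠂⠂⠂⠿⠿⠀⠀⠀⠀
⠀⠀⠀⠀⠿⠿⠂⠂⠂⠿⠿⠀⠀⠀⠀
⠀⠀⠀⠀⠿⠿⠂⠶⠂⠿⠿⠀⠀⠀⠀
⠀⠀⠀⠀⠿⠿⠿⠿⠿⠿⠿⠀⠀⠀⠀
⠀⠀⠀⠀⠿⠿⠿⠿⠿⠀⠀⠀⠀⠀⠀
⠀⠀⠀⠀⠀⠀⠀⠀⠀⠀⠀⠀⠀⠀⠀

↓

⠀⠀⠀⠀⠀⠀⠀⠀⠀⠀⠀⠀⠀⠀⠀
⠀⠀⠀⠀⠀⠀⠀⠀⠀⠀⠀⠀⠀⠀⠀
⠀⠀⠀⠀⠀⠀⠀⠀⠀⠀⠀⠀⠀⠀⠀
⠀⠀⠀⠀⠀⠀⠀⠀⠀⠀⠀⠀⠀⠀⠀
⠀⠀⠀⠀⠀⠿⠿⠿⠿⠿⠿⠀⠀⠀⠀
⠀⠀⠀⠀⠀⠿⠿⠿⠿⠿⠿⠀⠀⠀⠀
⠀⠀⠀⠀⠀⠿⠂⠂⠂⠿⠿⠀⠀⠀⠀
⠀⠀⠀⠀⠿⠿⠂⣾⠂⠿⠿⠀⠀⠀⠀
⠀⠀⠀⠀⠂⠂⠂⠂⠂⠿⠿⠀⠀⠀⠀
⠀⠀⠀⠀⠿⠿⠂⠂⠂⠿⠿⠀⠀⠀⠀
⠀⠀⠀⠀⠿⠿⠂⠶⠂⠿⠿⠀⠀⠀⠀
⠀⠀⠀⠀⠿⠿⠿⠿⠿⠿⠿⠀⠀⠀⠀
⠀⠀⠀⠀⠿⠿⠿⠿⠿⠀⠀⠀⠀⠀⠀
⠀⠀⠀⠀⠀⠀⠀⠀⠀⠀⠀⠀⠀⠀⠀
⠀⠀⠀⠀⠀⠀⠀⠀⠀⠀⠀⠀⠀⠀⠀

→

⠀⠀⠀⠀⠀⠀⠀⠀⠀⠀⠀⠀⠀⠀⠀
⠀⠀⠀⠀⠀⠀⠀⠀⠀⠀⠀⠀⠀⠀⠀
⠀⠀⠀⠀⠀⠀⠀⠀⠀⠀⠀⠀⠀⠀⠀
⠀⠀⠀⠀⠀⠀⠀⠀⠀⠀⠀⠀⠀⠀⠀
⠀⠀⠀⠀⠿⠿⠿⠿⠿⠿⠀⠀⠀⠀⠀
⠀⠀⠀⠀⠿⠿⠿⠿⠿⠿⠀⠀⠀⠀⠀
⠀⠀⠀⠀⠿⠂⠂⠂⠿⠿⠀⠀⠀⠀⠀
⠀⠀⠀⠿⠿⠂⠂⣾⠿⠿⠀⠀⠀⠀⠀
⠀⠀⠀⠂⠂⠂⠂⠂⠿⠿⠀⠀⠀⠀⠀
⠀⠀⠀⠿⠿⠂⠂⠂⠿⠿⠀⠀⠀⠀⠀
⠀⠀⠀⠿⠿⠂⠶⠂⠿⠿⠀⠀⠀⠀⠀
⠀⠀⠀⠿⠿⠿⠿⠿⠿⠿⠀⠀⠀⠀⠀
⠀⠀⠀⠿⠿⠿⠿⠿⠀⠀⠀⠀⠀⠀⠀
⠀⠀⠀⠀⠀⠀⠀⠀⠀⠀⠀⠀⠀⠀⠀
⠀⠀⠀⠀⠀⠀⠀⠀⠀⠀⠀⠀⠀⠀⠀

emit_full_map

⠀⠿⠿⠿⠿⠿⠿
⠀⠿⠿⠿⠿⠿⠿
⠀⠿⠂⠂⠂⠿⠿
⠿⠿⠂⠂⣾⠿⠿
⠂⠂⠂⠂⠂⠿⠿
⠿⠿⠂⠂⠂⠿⠿
⠿⠿⠂⠶⠂⠿⠿
⠿⠿⠿⠿⠿⠿⠿
⠿⠿⠿⠿⠿⠀⠀


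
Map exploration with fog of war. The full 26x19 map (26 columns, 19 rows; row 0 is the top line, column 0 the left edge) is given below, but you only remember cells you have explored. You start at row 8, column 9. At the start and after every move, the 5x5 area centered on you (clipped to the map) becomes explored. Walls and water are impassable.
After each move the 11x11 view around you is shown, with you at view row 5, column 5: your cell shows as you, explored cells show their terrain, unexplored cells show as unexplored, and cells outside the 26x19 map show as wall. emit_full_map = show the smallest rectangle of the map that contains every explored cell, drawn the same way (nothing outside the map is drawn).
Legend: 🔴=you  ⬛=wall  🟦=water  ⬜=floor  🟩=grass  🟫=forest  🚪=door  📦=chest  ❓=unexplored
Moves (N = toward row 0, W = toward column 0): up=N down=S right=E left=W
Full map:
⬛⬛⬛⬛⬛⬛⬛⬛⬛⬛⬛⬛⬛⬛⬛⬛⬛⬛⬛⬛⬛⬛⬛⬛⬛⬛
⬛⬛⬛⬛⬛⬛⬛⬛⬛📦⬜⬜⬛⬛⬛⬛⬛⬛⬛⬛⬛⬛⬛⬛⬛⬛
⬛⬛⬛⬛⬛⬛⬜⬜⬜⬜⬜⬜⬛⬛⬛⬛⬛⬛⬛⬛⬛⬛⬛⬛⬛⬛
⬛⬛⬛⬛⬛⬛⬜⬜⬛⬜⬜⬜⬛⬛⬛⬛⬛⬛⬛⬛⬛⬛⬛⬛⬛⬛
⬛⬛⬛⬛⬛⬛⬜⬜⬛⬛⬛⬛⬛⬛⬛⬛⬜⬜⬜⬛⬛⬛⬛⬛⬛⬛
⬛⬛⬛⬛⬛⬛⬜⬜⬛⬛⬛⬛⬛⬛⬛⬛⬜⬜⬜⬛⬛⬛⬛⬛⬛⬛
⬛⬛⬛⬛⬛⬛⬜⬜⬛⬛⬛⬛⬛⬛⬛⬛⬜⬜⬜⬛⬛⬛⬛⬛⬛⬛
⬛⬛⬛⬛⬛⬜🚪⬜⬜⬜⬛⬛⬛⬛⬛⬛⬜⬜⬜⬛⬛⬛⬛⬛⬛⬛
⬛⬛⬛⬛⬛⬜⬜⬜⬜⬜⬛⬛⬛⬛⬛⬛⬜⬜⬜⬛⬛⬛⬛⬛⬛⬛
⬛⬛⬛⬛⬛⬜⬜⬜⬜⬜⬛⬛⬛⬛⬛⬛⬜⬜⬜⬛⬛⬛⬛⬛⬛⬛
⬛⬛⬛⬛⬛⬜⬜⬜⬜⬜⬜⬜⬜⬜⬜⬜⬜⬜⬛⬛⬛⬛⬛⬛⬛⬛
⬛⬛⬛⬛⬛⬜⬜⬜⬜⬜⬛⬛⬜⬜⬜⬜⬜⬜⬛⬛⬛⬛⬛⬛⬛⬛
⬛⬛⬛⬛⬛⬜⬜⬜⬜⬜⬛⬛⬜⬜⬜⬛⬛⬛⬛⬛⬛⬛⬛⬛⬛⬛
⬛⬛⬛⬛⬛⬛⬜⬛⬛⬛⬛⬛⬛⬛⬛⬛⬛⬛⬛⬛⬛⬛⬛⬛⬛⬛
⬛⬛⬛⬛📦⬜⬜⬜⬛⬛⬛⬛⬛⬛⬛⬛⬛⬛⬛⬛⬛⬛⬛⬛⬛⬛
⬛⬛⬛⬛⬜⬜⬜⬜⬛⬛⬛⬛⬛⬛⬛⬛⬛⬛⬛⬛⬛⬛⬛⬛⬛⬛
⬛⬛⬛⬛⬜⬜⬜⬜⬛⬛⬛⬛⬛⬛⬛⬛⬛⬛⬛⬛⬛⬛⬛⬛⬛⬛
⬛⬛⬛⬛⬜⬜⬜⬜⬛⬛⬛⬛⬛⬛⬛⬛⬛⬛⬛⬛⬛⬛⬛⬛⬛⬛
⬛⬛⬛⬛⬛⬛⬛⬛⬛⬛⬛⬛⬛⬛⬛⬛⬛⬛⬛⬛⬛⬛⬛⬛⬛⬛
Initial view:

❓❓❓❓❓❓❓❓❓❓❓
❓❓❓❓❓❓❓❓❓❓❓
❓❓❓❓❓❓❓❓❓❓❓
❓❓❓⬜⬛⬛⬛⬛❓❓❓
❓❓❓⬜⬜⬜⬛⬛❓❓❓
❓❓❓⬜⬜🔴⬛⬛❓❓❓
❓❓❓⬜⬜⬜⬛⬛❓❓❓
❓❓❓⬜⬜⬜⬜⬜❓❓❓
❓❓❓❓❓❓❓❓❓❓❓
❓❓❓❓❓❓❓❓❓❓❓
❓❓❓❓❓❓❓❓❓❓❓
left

❓❓❓❓❓❓❓❓❓❓❓
❓❓❓❓❓❓❓❓❓❓❓
❓❓❓❓❓❓❓❓❓❓❓
❓❓❓⬜⬜⬛⬛⬛⬛❓❓
❓❓❓🚪⬜⬜⬜⬛⬛❓❓
❓❓❓⬜⬜🔴⬜⬛⬛❓❓
❓❓❓⬜⬜⬜⬜⬛⬛❓❓
❓❓❓⬜⬜⬜⬜⬜⬜❓❓
❓❓❓❓❓❓❓❓❓❓❓
❓❓❓❓❓❓❓❓❓❓❓
❓❓❓❓❓❓❓❓❓❓❓

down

❓❓❓❓❓❓❓❓❓❓❓
❓❓❓❓❓❓❓❓❓❓❓
❓❓❓⬜⬜⬛⬛⬛⬛❓❓
❓❓❓🚪⬜⬜⬜⬛⬛❓❓
❓❓❓⬜⬜⬜⬜⬛⬛❓❓
❓❓❓⬜⬜🔴⬜⬛⬛❓❓
❓❓❓⬜⬜⬜⬜⬜⬜❓❓
❓❓❓⬜⬜⬜⬜⬛❓❓❓
❓❓❓❓❓❓❓❓❓❓❓
❓❓❓❓❓❓❓❓❓❓❓
❓❓❓❓❓❓❓❓❓❓❓

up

❓❓❓❓❓❓❓❓❓❓❓
❓❓❓❓❓❓❓❓❓❓❓
❓❓❓❓❓❓❓❓❓❓❓
❓❓❓⬜⬜⬛⬛⬛⬛❓❓
❓❓❓🚪⬜⬜⬜⬛⬛❓❓
❓❓❓⬜⬜🔴⬜⬛⬛❓❓
❓❓❓⬜⬜⬜⬜⬛⬛❓❓
❓❓❓⬜⬜⬜⬜⬜⬜❓❓
❓❓❓⬜⬜⬜⬜⬛❓❓❓
❓❓❓❓❓❓❓❓❓❓❓
❓❓❓❓❓❓❓❓❓❓❓

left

❓❓❓❓❓❓❓❓❓❓❓
❓❓❓❓❓❓❓❓❓❓❓
❓❓❓❓❓❓❓❓❓❓❓
❓❓❓⬛⬜⬜⬛⬛⬛⬛❓
❓❓❓⬜🚪⬜⬜⬜⬛⬛❓
❓❓❓⬜⬜🔴⬜⬜⬛⬛❓
❓❓❓⬜⬜⬜⬜⬜⬛⬛❓
❓❓❓⬜⬜⬜⬜⬜⬜⬜❓
❓❓❓❓⬜⬜⬜⬜⬛❓❓
❓❓❓❓❓❓❓❓❓❓❓
❓❓❓❓❓❓❓❓❓❓❓

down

❓❓❓❓❓❓❓❓❓❓❓
❓❓❓❓❓❓❓❓❓❓❓
❓❓❓⬛⬜⬜⬛⬛⬛⬛❓
❓❓❓⬜🚪⬜⬜⬜⬛⬛❓
❓❓❓⬜⬜⬜⬜⬜⬛⬛❓
❓❓❓⬜⬜🔴⬜⬜⬛⬛❓
❓❓❓⬜⬜⬜⬜⬜⬜⬜❓
❓❓❓⬜⬜⬜⬜⬜⬛❓❓
❓❓❓❓❓❓❓❓❓❓❓
❓❓❓❓❓❓❓❓❓❓❓
❓❓❓❓❓❓❓❓❓❓❓

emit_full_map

⬛⬜⬜⬛⬛⬛⬛
⬜🚪⬜⬜⬜⬛⬛
⬜⬜⬜⬜⬜⬛⬛
⬜⬜🔴⬜⬜⬛⬛
⬜⬜⬜⬜⬜⬜⬜
⬜⬜⬜⬜⬜⬛❓

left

❓❓❓❓❓❓❓❓❓❓❓
❓❓❓❓❓❓❓❓❓❓❓
❓❓❓❓⬛⬜⬜⬛⬛⬛⬛
❓❓❓⬛⬜🚪⬜⬜⬜⬛⬛
❓❓❓⬛⬜⬜⬜⬜⬜⬛⬛
❓❓❓⬛⬜🔴⬜⬜⬜⬛⬛
❓❓❓⬛⬜⬜⬜⬜⬜⬜⬜
❓❓❓⬛⬜⬜⬜⬜⬜⬛❓
❓❓❓❓❓❓❓❓❓❓❓
❓❓❓❓❓❓❓❓❓❓❓
❓❓❓❓❓❓❓❓❓❓❓

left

❓❓❓❓❓❓❓❓❓❓❓
❓❓❓❓❓❓❓❓❓❓❓
❓❓❓❓❓⬛⬜⬜⬛⬛⬛
❓❓❓⬛⬛⬜🚪⬜⬜⬜⬛
❓❓❓⬛⬛⬜⬜⬜⬜⬜⬛
❓❓❓⬛⬛🔴⬜⬜⬜⬜⬛
❓❓❓⬛⬛⬜⬜⬜⬜⬜⬜
❓❓❓⬛⬛⬜⬜⬜⬜⬜⬛
❓❓❓❓❓❓❓❓❓❓❓
❓❓❓❓❓❓❓❓❓❓❓
❓❓❓❓❓❓❓❓❓❓❓

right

❓❓❓❓❓❓❓❓❓❓❓
❓❓❓❓❓❓❓❓❓❓❓
❓❓❓❓⬛⬜⬜⬛⬛⬛⬛
❓❓⬛⬛⬜🚪⬜⬜⬜⬛⬛
❓❓⬛⬛⬜⬜⬜⬜⬜⬛⬛
❓❓⬛⬛⬜🔴⬜⬜⬜⬛⬛
❓❓⬛⬛⬜⬜⬜⬜⬜⬜⬜
❓❓⬛⬛⬜⬜⬜⬜⬜⬛❓
❓❓❓❓❓❓❓❓❓❓❓
❓❓❓❓❓❓❓❓❓❓❓
❓❓❓❓❓❓❓❓❓❓❓

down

❓❓❓❓❓❓❓❓❓❓❓
❓❓❓❓⬛⬜⬜⬛⬛⬛⬛
❓❓⬛⬛⬜🚪⬜⬜⬜⬛⬛
❓❓⬛⬛⬜⬜⬜⬜⬜⬛⬛
❓❓⬛⬛⬜⬜⬜⬜⬜⬛⬛
❓❓⬛⬛⬜🔴⬜⬜⬜⬜⬜
❓❓⬛⬛⬜⬜⬜⬜⬜⬛❓
❓❓❓⬛⬜⬜⬜⬜❓❓❓
❓❓❓❓❓❓❓❓❓❓❓
❓❓❓❓❓❓❓❓❓❓❓
❓❓❓❓❓❓❓❓❓❓❓

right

❓❓❓❓❓❓❓❓❓❓❓
❓❓❓⬛⬜⬜⬛⬛⬛⬛❓
❓⬛⬛⬜🚪⬜⬜⬜⬛⬛❓
❓⬛⬛⬜⬜⬜⬜⬜⬛⬛❓
❓⬛⬛⬜⬜⬜⬜⬜⬛⬛❓
❓⬛⬛⬜⬜🔴⬜⬜⬜⬜❓
❓⬛⬛⬜⬜⬜⬜⬜⬛❓❓
❓❓⬛⬜⬜⬜⬜⬜❓❓❓
❓❓❓❓❓❓❓❓❓❓❓
❓❓❓❓❓❓❓❓❓❓❓
❓❓❓❓❓❓❓❓❓❓❓

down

❓❓❓⬛⬜⬜⬛⬛⬛⬛❓
❓⬛⬛⬜🚪⬜⬜⬜⬛⬛❓
❓⬛⬛⬜⬜⬜⬜⬜⬛⬛❓
❓⬛⬛⬜⬜⬜⬜⬜⬛⬛❓
❓⬛⬛⬜⬜⬜⬜⬜⬜⬜❓
❓⬛⬛⬜⬜🔴⬜⬜⬛❓❓
❓❓⬛⬜⬜⬜⬜⬜❓❓❓
❓❓❓⬛⬜⬛⬛⬛❓❓❓
❓❓❓❓❓❓❓❓❓❓❓
❓❓❓❓❓❓❓❓❓❓❓
❓❓❓❓❓❓❓❓❓❓❓

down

❓⬛⬛⬜🚪⬜⬜⬜⬛⬛❓
❓⬛⬛⬜⬜⬜⬜⬜⬛⬛❓
❓⬛⬛⬜⬜⬜⬜⬜⬛⬛❓
❓⬛⬛⬜⬜⬜⬜⬜⬜⬜❓
❓⬛⬛⬜⬜⬜⬜⬜⬛❓❓
❓❓⬛⬜⬜🔴⬜⬜❓❓❓
❓❓❓⬛⬜⬛⬛⬛❓❓❓
❓❓❓⬜⬜⬜⬛⬛❓❓❓
❓❓❓❓❓❓❓❓❓❓❓
❓❓❓❓❓❓❓❓❓❓❓
❓❓❓❓❓❓❓❓❓❓❓

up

❓❓❓⬛⬜⬜⬛⬛⬛⬛❓
❓⬛⬛⬜🚪⬜⬜⬜⬛⬛❓
❓⬛⬛⬜⬜⬜⬜⬜⬛⬛❓
❓⬛⬛⬜⬜⬜⬜⬜⬛⬛❓
❓⬛⬛⬜⬜⬜⬜⬜⬜⬜❓
❓⬛⬛⬜⬜🔴⬜⬜⬛❓❓
❓❓⬛⬜⬜⬜⬜⬜❓❓❓
❓❓❓⬛⬜⬛⬛⬛❓❓❓
❓❓❓⬜⬜⬜⬛⬛❓❓❓
❓❓❓❓❓❓❓❓❓❓❓
❓❓❓❓❓❓❓❓❓❓❓

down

❓⬛⬛⬜🚪⬜⬜⬜⬛⬛❓
❓⬛⬛⬜⬜⬜⬜⬜⬛⬛❓
❓⬛⬛⬜⬜⬜⬜⬜⬛⬛❓
❓⬛⬛⬜⬜⬜⬜⬜⬜⬜❓
❓⬛⬛⬜⬜⬜⬜⬜⬛❓❓
❓❓⬛⬜⬜🔴⬜⬜❓❓❓
❓❓❓⬛⬜⬛⬛⬛❓❓❓
❓❓❓⬜⬜⬜⬛⬛❓❓❓
❓❓❓❓❓❓❓❓❓❓❓
❓❓❓❓❓❓❓❓❓❓❓
❓❓❓❓❓❓❓❓❓❓❓

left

❓❓⬛⬛⬜🚪⬜⬜⬜⬛⬛
❓❓⬛⬛⬜⬜⬜⬜⬜⬛⬛
❓❓⬛⬛⬜⬜⬜⬜⬜⬛⬛
❓❓⬛⬛⬜⬜⬜⬜⬜⬜⬜
❓❓⬛⬛⬜⬜⬜⬜⬜⬛❓
❓❓❓⬛⬜🔴⬜⬜⬜❓❓
❓❓❓⬛⬛⬜⬛⬛⬛❓❓
❓❓❓📦⬜⬜⬜⬛⬛❓❓
❓❓❓❓❓❓❓❓❓❓❓
❓❓❓❓❓❓❓❓❓❓❓
❓❓❓❓❓❓❓❓❓❓❓

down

❓❓⬛⬛⬜⬜⬜⬜⬜⬛⬛
❓❓⬛⬛⬜⬜⬜⬜⬜⬛⬛
❓❓⬛⬛⬜⬜⬜⬜⬜⬜⬜
❓❓⬛⬛⬜⬜⬜⬜⬜⬛❓
❓❓❓⬛⬜⬜⬜⬜⬜❓❓
❓❓❓⬛⬛🔴⬛⬛⬛❓❓
❓❓❓📦⬜⬜⬜⬛⬛❓❓
❓❓❓⬜⬜⬜⬜⬛❓❓❓
❓❓❓❓❓❓❓❓❓❓❓
❓❓❓❓❓❓❓❓❓❓❓
❓❓❓❓❓❓❓❓❓❓❓

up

❓❓⬛⬛⬜🚪⬜⬜⬜⬛⬛
❓❓⬛⬛⬜⬜⬜⬜⬜⬛⬛
❓❓⬛⬛⬜⬜⬜⬜⬜⬛⬛
❓❓⬛⬛⬜⬜⬜⬜⬜⬜⬜
❓❓⬛⬛⬜⬜⬜⬜⬜⬛❓
❓❓❓⬛⬜🔴⬜⬜⬜❓❓
❓❓❓⬛⬛⬜⬛⬛⬛❓❓
❓❓❓📦⬜⬜⬜⬛⬛❓❓
❓❓❓⬜⬜⬜⬜⬛❓❓❓
❓❓❓❓❓❓❓❓❓❓❓
❓❓❓❓❓❓❓❓❓❓❓

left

❓❓❓⬛⬛⬜🚪⬜⬜⬜⬛
❓❓❓⬛⬛⬜⬜⬜⬜⬜⬛
❓❓❓⬛⬛⬜⬜⬜⬜⬜⬛
❓❓❓⬛⬛⬜⬜⬜⬜⬜⬜
❓❓❓⬛⬛⬜⬜⬜⬜⬜⬛
❓❓❓⬛⬛🔴⬜⬜⬜⬜❓
❓❓❓⬛⬛⬛⬜⬛⬛⬛❓
❓❓❓⬛📦⬜⬜⬜⬛⬛❓
❓❓❓❓⬜⬜⬜⬜⬛❓❓
❓❓❓❓❓❓❓❓❓❓❓
❓❓❓❓❓❓❓❓❓❓❓

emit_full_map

❓❓⬛⬜⬜⬛⬛⬛⬛
⬛⬛⬜🚪⬜⬜⬜⬛⬛
⬛⬛⬜⬜⬜⬜⬜⬛⬛
⬛⬛⬜⬜⬜⬜⬜⬛⬛
⬛⬛⬜⬜⬜⬜⬜⬜⬜
⬛⬛⬜⬜⬜⬜⬜⬛❓
⬛⬛🔴⬜⬜⬜⬜❓❓
⬛⬛⬛⬜⬛⬛⬛❓❓
⬛📦⬜⬜⬜⬛⬛❓❓
❓⬜⬜⬜⬜⬛❓❓❓

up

❓❓❓❓❓⬛⬜⬜⬛⬛⬛
❓❓❓⬛⬛⬜🚪⬜⬜⬜⬛
❓❓❓⬛⬛⬜⬜⬜⬜⬜⬛
❓❓❓⬛⬛⬜⬜⬜⬜⬜⬛
❓❓❓⬛⬛⬜⬜⬜⬜⬜⬜
❓❓❓⬛⬛🔴⬜⬜⬜⬜⬛
❓❓❓⬛⬛⬜⬜⬜⬜⬜❓
❓❓❓⬛⬛⬛⬜⬛⬛⬛❓
❓❓❓⬛📦⬜⬜⬜⬛⬛❓
❓❓❓❓⬜⬜⬜⬜⬛❓❓
❓❓❓❓❓❓❓❓❓❓❓

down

❓❓❓⬛⬛⬜🚪⬜⬜⬜⬛
❓❓❓⬛⬛⬜⬜⬜⬜⬜⬛
❓❓❓⬛⬛⬜⬜⬜⬜⬜⬛
❓❓❓⬛⬛⬜⬜⬜⬜⬜⬜
❓❓❓⬛⬛⬜⬜⬜⬜⬜⬛
❓❓❓⬛⬛🔴⬜⬜⬜⬜❓
❓❓❓⬛⬛⬛⬜⬛⬛⬛❓
❓❓❓⬛📦⬜⬜⬜⬛⬛❓
❓❓❓❓⬜⬜⬜⬜⬛❓❓
❓❓❓❓❓❓❓❓❓❓❓
❓❓❓❓❓❓❓❓❓❓❓

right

❓❓⬛⬛⬜🚪⬜⬜⬜⬛⬛
❓❓⬛⬛⬜⬜⬜⬜⬜⬛⬛
❓❓⬛⬛⬜⬜⬜⬜⬜⬛⬛
❓❓⬛⬛⬜⬜⬜⬜⬜⬜⬜
❓❓⬛⬛⬜⬜⬜⬜⬜⬛❓
❓❓⬛⬛⬜🔴⬜⬜⬜❓❓
❓❓⬛⬛⬛⬜⬛⬛⬛❓❓
❓❓⬛📦⬜⬜⬜⬛⬛❓❓
❓❓❓⬜⬜⬜⬜⬛❓❓❓
❓❓❓❓❓❓❓❓❓❓❓
❓❓❓❓❓❓❓❓❓❓❓

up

❓❓❓❓⬛⬜⬜⬛⬛⬛⬛
❓❓⬛⬛⬜🚪⬜⬜⬜⬛⬛
❓❓⬛⬛⬜⬜⬜⬜⬜⬛⬛
❓❓⬛⬛⬜⬜⬜⬜⬜⬛⬛
❓❓⬛⬛⬜⬜⬜⬜⬜⬜⬜
❓❓⬛⬛⬜🔴⬜⬜⬜⬛❓
❓❓⬛⬛⬜⬜⬜⬜⬜❓❓
❓❓⬛⬛⬛⬜⬛⬛⬛❓❓
❓❓⬛📦⬜⬜⬜⬛⬛❓❓
❓❓❓⬜⬜⬜⬜⬛❓❓❓
❓❓❓❓❓❓❓❓❓❓❓

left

❓❓❓❓❓⬛⬜⬜⬛⬛⬛
❓❓❓⬛⬛⬜🚪⬜⬜⬜⬛
❓❓❓⬛⬛⬜⬜⬜⬜⬜⬛
❓❓❓⬛⬛⬜⬜⬜⬜⬜⬛
❓❓❓⬛⬛⬜⬜⬜⬜⬜⬜
❓❓❓⬛⬛🔴⬜⬜⬜⬜⬛
❓❓❓⬛⬛⬜⬜⬜⬜⬜❓
❓❓❓⬛⬛⬛⬜⬛⬛⬛❓
❓❓❓⬛📦⬜⬜⬜⬛⬛❓
❓❓❓❓⬜⬜⬜⬜⬛❓❓
❓❓❓❓❓❓❓❓❓❓❓

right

❓❓❓❓⬛⬜⬜⬛⬛⬛⬛
❓❓⬛⬛⬜🚪⬜⬜⬜⬛⬛
❓❓⬛⬛⬜⬜⬜⬜⬜⬛⬛
❓❓⬛⬛⬜⬜⬜⬜⬜⬛⬛
❓❓⬛⬛⬜⬜⬜⬜⬜⬜⬜
❓❓⬛⬛⬜🔴⬜⬜⬜⬛❓
❓❓⬛⬛⬜⬜⬜⬜⬜❓❓
❓❓⬛⬛⬛⬜⬛⬛⬛❓❓
❓❓⬛📦⬜⬜⬜⬛⬛❓❓
❓❓❓⬜⬜⬜⬜⬛❓❓❓
❓❓❓❓❓❓❓❓❓❓❓

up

❓❓❓❓❓❓❓❓❓❓❓
❓❓❓❓⬛⬜⬜⬛⬛⬛⬛
❓❓⬛⬛⬜🚪⬜⬜⬜⬛⬛
❓❓⬛⬛⬜⬜⬜⬜⬜⬛⬛
❓❓⬛⬛⬜⬜⬜⬜⬜⬛⬛
❓❓⬛⬛⬜🔴⬜⬜⬜⬜⬜
❓❓⬛⬛⬜⬜⬜⬜⬜⬛❓
❓❓⬛⬛⬜⬜⬜⬜⬜❓❓
❓❓⬛⬛⬛⬜⬛⬛⬛❓❓
❓❓⬛📦⬜⬜⬜⬛⬛❓❓
❓❓❓⬜⬜⬜⬜⬛❓❓❓

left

❓❓❓❓❓❓❓❓❓❓❓
❓❓❓❓❓⬛⬜⬜⬛⬛⬛
❓❓❓⬛⬛⬜🚪⬜⬜⬜⬛
❓❓❓⬛⬛⬜⬜⬜⬜⬜⬛
❓❓❓⬛⬛⬜⬜⬜⬜⬜⬛
❓❓❓⬛⬛🔴⬜⬜⬜⬜⬜
❓❓❓⬛⬛⬜⬜⬜⬜⬜⬛
❓❓❓⬛⬛⬜⬜⬜⬜⬜❓
❓❓❓⬛⬛⬛⬜⬛⬛⬛❓
❓❓❓⬛📦⬜⬜⬜⬛⬛❓
❓❓❓❓⬜⬜⬜⬜⬛❓❓

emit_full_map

❓❓⬛⬜⬜⬛⬛⬛⬛
⬛⬛⬜🚪⬜⬜⬜⬛⬛
⬛⬛⬜⬜⬜⬜⬜⬛⬛
⬛⬛⬜⬜⬜⬜⬜⬛⬛
⬛⬛🔴⬜⬜⬜⬜⬜⬜
⬛⬛⬜⬜⬜⬜⬜⬛❓
⬛⬛⬜⬜⬜⬜⬜❓❓
⬛⬛⬛⬜⬛⬛⬛❓❓
⬛📦⬜⬜⬜⬛⬛❓❓
❓⬜⬜⬜⬜⬛❓❓❓

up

❓❓❓❓❓❓❓❓❓❓❓
❓❓❓❓❓❓❓❓❓❓❓
❓❓❓❓❓⬛⬜⬜⬛⬛⬛
❓❓❓⬛⬛⬜🚪⬜⬜⬜⬛
❓❓❓⬛⬛⬜⬜⬜⬜⬜⬛
❓❓❓⬛⬛🔴⬜⬜⬜⬜⬛
❓❓❓⬛⬛⬜⬜⬜⬜⬜⬜
❓❓❓⬛⬛⬜⬜⬜⬜⬜⬛
❓❓❓⬛⬛⬜⬜⬜⬜⬜❓
❓❓❓⬛⬛⬛⬜⬛⬛⬛❓
❓❓❓⬛📦⬜⬜⬜⬛⬛❓

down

❓❓❓❓❓❓❓❓❓❓❓
❓❓❓❓❓⬛⬜⬜⬛⬛⬛
❓❓❓⬛⬛⬜🚪⬜⬜⬜⬛
❓❓❓⬛⬛⬜⬜⬜⬜⬜⬛
❓❓❓⬛⬛⬜⬜⬜⬜⬜⬛
❓❓❓⬛⬛🔴⬜⬜⬜⬜⬜
❓❓❓⬛⬛⬜⬜⬜⬜⬜⬛
❓❓❓⬛⬛⬜⬜⬜⬜⬜❓
❓❓❓⬛⬛⬛⬜⬛⬛⬛❓
❓❓❓⬛📦⬜⬜⬜⬛⬛❓
❓❓❓❓⬜⬜⬜⬜⬛❓❓


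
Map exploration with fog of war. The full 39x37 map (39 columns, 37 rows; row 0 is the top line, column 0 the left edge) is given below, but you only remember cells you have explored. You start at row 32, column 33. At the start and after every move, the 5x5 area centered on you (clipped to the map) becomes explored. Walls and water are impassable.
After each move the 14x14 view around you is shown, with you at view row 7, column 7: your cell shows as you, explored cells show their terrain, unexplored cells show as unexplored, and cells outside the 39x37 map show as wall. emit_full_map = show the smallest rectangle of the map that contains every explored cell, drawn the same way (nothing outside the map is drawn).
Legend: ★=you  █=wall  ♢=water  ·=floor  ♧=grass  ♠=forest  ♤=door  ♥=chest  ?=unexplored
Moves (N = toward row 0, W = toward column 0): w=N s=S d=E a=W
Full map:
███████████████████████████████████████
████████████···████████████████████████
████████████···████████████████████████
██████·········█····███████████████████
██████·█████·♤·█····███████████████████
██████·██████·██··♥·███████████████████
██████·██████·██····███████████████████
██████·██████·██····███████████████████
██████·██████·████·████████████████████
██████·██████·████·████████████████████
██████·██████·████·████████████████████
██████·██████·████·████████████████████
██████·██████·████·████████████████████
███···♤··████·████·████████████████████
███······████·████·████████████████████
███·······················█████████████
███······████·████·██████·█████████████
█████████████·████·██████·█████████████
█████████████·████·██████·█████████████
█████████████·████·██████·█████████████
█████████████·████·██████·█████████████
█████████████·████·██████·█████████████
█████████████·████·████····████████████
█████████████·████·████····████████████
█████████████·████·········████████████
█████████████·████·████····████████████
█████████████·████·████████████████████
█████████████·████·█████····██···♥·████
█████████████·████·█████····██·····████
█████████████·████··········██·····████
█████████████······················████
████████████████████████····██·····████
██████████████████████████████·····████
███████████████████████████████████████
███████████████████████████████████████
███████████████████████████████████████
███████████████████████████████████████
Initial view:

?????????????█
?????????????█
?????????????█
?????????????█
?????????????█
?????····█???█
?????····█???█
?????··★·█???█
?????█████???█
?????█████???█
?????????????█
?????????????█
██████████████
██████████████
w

?????????????█
?????????????█
?????????????█
?????????????█
?????????????█
?????····█???█
?????····█???█
?????··★·█???█
?????····█???█
?????█████???█
?????█████???█
?????????????█
?????????????█
██████████████

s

?????????????█
?????????????█
?????????????█
?????????????█
?????····█???█
?????····█???█
?????····█???█
?????··★·█???█
?????█████???█
?????█████???█
?????????????█
?????????????█
██████████████
██████████████

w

?????????????█
?????????????█
?????????????█
?????????????█
?????????????█
?????····█???█
?????····█???█
?????··★·█???█
?????····█???█
?????█████???█
?????█████???█
?????????????█
?????????????█
██████████████

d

????????????██
????????????██
????????????██
????????????██
????????????██
????····██??██
????····██??██
????···★██??██
????····██??██
????██████??██
????█████???██
????????????██
????????????██
██████████████

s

????????????██
????????????██
????????????██
????????????██
????····██??██
????····██??██
????····██??██
????···★██??██
????██████??██
????██████??██
????????????██
????????????██
██████████████
██████████████

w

????????????██
????????????██
????????????██
????????????██
????????????██
????····██??██
????····██??██
????···★██??██
????····██??██
????██████??██
????██████??██
????????????██
????????????██
██████████████

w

????????????██
????????????██
????????????██
????????????██
????????????██
?????···██??██
????····██??██
????···★██??██
????····██??██
????····██??██
????██████??██
????██████??██
????????????██
????????????██

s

????????????██
????????????██
????????????██
????????????██
?????···██??██
????····██??██
????····██??██
????···★██??██
????····██??██
????██████??██
????██████??██
????????????██
????????????██
██████████████

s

????????????██
????????????██
????????????██
?????···██??██
????····██??██
????····██??██
????····██??██
????···★██??██
????██████??██
????██████??██
????????????██
????????????██
██████████████
██████████████

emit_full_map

?···██
····██
····██
····██
···★██
██████
██████

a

?????????????█
?????????????█
?????????????█
??????···██??█
?????····██??█
?????····██??█
?????····██??█
?????··★·██??█
?????██████??█
?????██████??█
?????????????█
?????????????█
██████████████
██████████████

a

??????????????
??????????????
??????????????
???????···██??
??????····██??
?????·····██??
?????·····██??
?????··★··██??
?????███████??
?????███████??
??????????????
??????????????
██████████████
██████████████

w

??????????????
??????????????
??????????????
??????????????
???????···██??
?????·····██??
?????·····██??
?????··★··██??
?????·····██??
?????███████??
?????███████??
??????????????
??????????????
██████████████

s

??????????????
??????????????
??????????????
???????···██??
?????·····██??
?????·····██??
?????·····██??
?????··★··██??
?????███████??
?????███████??
??????????????
??????????????
██████████████
██████████████

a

??????????????
??????????????
??????????????
????????···██?
??????·····██?
?????······██?
?????█·····██?
?????█·★···██?
?????████████?
?????████████?
??????????????
??????????????
██████████████
██████████████

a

??????????????
??????????????
??????????????
?????????···██
???????·····██
?????·······██
?????██·····██
?????██★····██
?????█████████
?????█████████
??????????????
??????????????
██████████████
██████████████

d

??????????????
??????????????
??????????????
????????···██?
??????·····██?
????·······██?
????██·····██?
????██·★···██?
????█████████?
????█████████?
??????????????
??????????????
██████████████
██████████████

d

??????????????
??????????????
??????????????
???????···██??
?????·····██??
???·······██??
???██·····██??
???██··★··██??
???█████████??
???█████████??
??????????????
??????????????
██████████████
██████████████

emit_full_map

????···██
??·····██
·······██
██·····██
██··★··██
█████████
█████████
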